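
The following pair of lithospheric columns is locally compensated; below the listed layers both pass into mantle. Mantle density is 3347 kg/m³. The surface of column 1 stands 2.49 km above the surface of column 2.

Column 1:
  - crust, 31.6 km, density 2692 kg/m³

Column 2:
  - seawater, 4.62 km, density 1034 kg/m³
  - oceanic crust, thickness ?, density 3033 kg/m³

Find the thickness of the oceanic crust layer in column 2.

5.34 km

Take the compensation level at the base of the deeper column (depth z_c below the surface of column 1) and equate Σ ρ_i t_i down to z_c; mantle fills any gap and the z_c terms cancel.
Column 1: 31.6×2692 + (z_c − 31.6)×3347
Column 2: 2.49×0 + 4.62×1034 + x×3033 + (z_c − 2.49 − 4.62 − x)×3347
The z_c×3347 term appears on both sides and cancels. Collect the known terms of each column as K = Σ(ρt)_known − 3347 × (depth of known layers): K_1 = 85067.2 − 3347×31.6 = −20698; K_2 = 4777.08 − 3347×(2.49 + 4.62) = −19020.09.
Balance: K_1 = K_2 − x×(3347 − 3033), so x = (K_2 − K_1)/(3347 − 3033) = 1677.91/314 = 5.34 km.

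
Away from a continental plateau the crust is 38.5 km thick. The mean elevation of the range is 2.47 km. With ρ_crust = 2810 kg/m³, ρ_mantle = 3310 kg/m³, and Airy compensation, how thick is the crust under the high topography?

54.9 km

Root depth r = h ρ_c / (ρ_m − ρ_c) = 2.47 km × 2810 / 500 = 13.88 km.
Total thickness = T + h + r = 38.5 km + 2.47 km + 13.88 km = 54.9 km.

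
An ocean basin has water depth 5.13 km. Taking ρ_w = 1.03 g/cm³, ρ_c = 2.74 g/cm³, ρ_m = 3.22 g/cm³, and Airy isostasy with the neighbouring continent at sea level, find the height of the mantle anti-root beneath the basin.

By Archimedes' principle applied to the lithosphere: replacing crust with seawater at the top is compensated by replacing crust with mantle at the base: d (ρ_c − ρ_w) = a (ρ_m − ρ_c).
a = d (ρ_c − ρ_w)/(ρ_m − ρ_c) = 5.13 km × 1.71/0.48 = 18.3 km.

18.3 km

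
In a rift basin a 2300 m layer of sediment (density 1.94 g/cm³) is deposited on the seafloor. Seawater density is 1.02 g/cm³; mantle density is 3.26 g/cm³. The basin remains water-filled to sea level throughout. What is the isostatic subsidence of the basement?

945 m

Submarine loading: the sediment displaces seawater, and the subsidence is in turn flooded, so s (ρ_m − ρ_w) = t (ρ_sed − ρ_w).
s = 2300 m × (1.94 − 1.02) / (3.26 − 1.02) = 945 m.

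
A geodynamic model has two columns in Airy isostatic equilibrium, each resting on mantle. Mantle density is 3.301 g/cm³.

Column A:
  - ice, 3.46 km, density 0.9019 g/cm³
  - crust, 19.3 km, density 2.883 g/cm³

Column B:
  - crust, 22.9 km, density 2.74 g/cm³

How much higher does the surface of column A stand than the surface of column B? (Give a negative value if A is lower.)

1.07 km

For any compensation level in the mantle, the mantle terms cancel and isostasy reduces to e = (Σt_A − Σt_B) − (Σ(ρt)_A − Σ(ρt)_B) / ρ_m.
Σt_A = 22.76 km; Σt_B = 22.9 km; Σ(ρt)_A = 58.762474; Σ(ρt)_B = 62.746 (in km·g/cm³).
e = (22.76 − 22.9) − (58.762474 − 62.746) / 3.301 = 1.07 km.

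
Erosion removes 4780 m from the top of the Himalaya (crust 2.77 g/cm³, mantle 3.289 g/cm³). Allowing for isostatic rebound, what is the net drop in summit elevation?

754 m

Rebound u = e ρ_c/ρ_m = 4780 m × 2.77/3.289 = 4026 m.
Net surface drop = e − u = 4780 m − 4026 m = e (ρ_m − ρ_c)/ρ_m = 754 m.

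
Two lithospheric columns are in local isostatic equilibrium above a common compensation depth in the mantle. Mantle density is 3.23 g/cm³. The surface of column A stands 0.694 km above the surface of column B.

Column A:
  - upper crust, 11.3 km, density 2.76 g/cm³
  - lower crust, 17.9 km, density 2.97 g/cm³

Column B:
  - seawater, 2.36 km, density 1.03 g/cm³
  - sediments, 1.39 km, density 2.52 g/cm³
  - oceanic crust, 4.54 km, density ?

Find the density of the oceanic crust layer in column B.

2.89 g/cm³

Take the compensation level at the base of the deeper column (depth z_c below the surface of column A) and equate Σ ρ_i t_i down to z_c; mantle fills any gap and the z_c terms cancel.
Column A: 11.3×2.76 + 17.9×2.97 + (z_c − 29.2)×3.23
Column B: 0.694×0 + 2.36×1.03 + 1.39×2.52 + 4.54×ρ + (z_c − 0.694 − 8.29)×3.23
The z_c×3.23 term appears on both sides and cancels. Collect the known terms of each column as K = Σ(ρt)_known − 3.23 × (depth of known layers): K_A = 84.351 − 3.23×29.2 = −9.965; K_B = 5.9336 − 3.23×(0.694 + 8.29) = −23.08472.
Balance: K_A = K_B + 4.54×ρ, so ρ = (K_A − K_B)/4.54 = 13.1197/4.54 = 2.89 g/cm³.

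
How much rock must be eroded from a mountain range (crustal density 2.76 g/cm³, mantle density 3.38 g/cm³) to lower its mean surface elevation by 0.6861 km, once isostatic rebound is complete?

Net drop Δ = e − u = e − e ρ_c/ρ_m = e (ρ_m − ρ_c)/ρ_m.
e = Δ ρ_m/(ρ_m − ρ_c) = 0.6861 km × 3.38/0.62 = 3.74 km.

3.74 km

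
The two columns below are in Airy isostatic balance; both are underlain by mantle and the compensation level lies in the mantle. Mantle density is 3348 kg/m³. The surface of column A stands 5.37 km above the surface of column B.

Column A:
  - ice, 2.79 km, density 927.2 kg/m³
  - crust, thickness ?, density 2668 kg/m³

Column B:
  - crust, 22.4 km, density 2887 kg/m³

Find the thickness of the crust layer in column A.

31.7 km

Take the compensation level at the base of the deeper column (depth z_c below the surface of column A) and equate Σ ρ_i t_i down to z_c; mantle fills any gap and the z_c terms cancel.
Column A: 2.79×927.2 + x×2668 + (z_c − 2.79 − x)×3348
Column B: 5.37×0 + 22.4×2887 + (z_c − 5.37 − 22.4)×3348
The z_c×3348 term appears on both sides and cancels. Collect the known terms of each column as K = Σ(ρt)_known − 3348 × (depth of known layers): K_A = 2586.888 − 3348×2.79 = −6754.032; K_B = 64668.8 − 3348×(5.37 + 22.4) = −28305.16.
Balance: K_A − x×(3348 − 2668) = K_B, so x = (K_A − K_B)/(3348 − 2668) = 21551.1/680 = 31.7 km.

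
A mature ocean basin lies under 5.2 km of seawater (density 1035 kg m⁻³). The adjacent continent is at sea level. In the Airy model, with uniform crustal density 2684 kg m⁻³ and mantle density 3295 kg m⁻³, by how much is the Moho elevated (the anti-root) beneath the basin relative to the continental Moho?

14 km

By Archimedes' principle applied to the lithosphere: replacing crust with seawater at the top is compensated by replacing crust with mantle at the base: d (ρ_c − ρ_w) = a (ρ_m − ρ_c).
a = d (ρ_c − ρ_w)/(ρ_m − ρ_c) = 5.2 km × 1649/611 = 14 km.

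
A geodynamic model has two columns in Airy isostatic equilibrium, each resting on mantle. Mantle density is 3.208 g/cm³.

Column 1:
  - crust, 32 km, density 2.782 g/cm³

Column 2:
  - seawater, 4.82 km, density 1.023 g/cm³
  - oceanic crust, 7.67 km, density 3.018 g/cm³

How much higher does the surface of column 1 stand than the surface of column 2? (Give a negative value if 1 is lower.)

0.512 km

For any compensation level in the mantle, the mantle terms cancel and isostasy reduces to e = (Σt_1 − Σt_2) − (Σ(ρt)_1 − Σ(ρt)_2) / ρ_m.
Σt_1 = 32 km; Σt_2 = 12.49 km; Σ(ρt)_1 = 89.024; Σ(ρt)_2 = 28.07892 (in km·g/cm³).
e = (32 − 12.49) − (89.024 − 28.07892) / 3.208 = 0.512 km.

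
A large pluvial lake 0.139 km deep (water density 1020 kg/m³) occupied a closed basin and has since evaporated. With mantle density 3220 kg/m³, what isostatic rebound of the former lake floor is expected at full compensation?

0.044 km

u = d ρ_w/ρ_m = 0.139 km × 1020/3220 = 0.044 km.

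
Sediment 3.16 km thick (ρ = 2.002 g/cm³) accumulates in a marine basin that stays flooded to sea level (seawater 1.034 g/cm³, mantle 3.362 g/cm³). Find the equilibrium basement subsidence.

Submarine loading: the sediment displaces seawater, and the subsidence is in turn flooded, so s (ρ_m − ρ_w) = t (ρ_sed − ρ_w).
s = 3.16 km × (2.002 − 1.034) / (3.362 − 1.034) = 1.31 km.

1.31 km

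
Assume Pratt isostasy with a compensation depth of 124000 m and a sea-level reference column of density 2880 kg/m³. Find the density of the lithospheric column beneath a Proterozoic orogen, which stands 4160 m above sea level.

2790 kg/m³

Pratt balance: ρ_ref D = ρ (D + h).
ρ = ρ_ref D/(D + h) = 2880 × 124000 m/(124000 m + 4160 m) = 2790 kg/m³.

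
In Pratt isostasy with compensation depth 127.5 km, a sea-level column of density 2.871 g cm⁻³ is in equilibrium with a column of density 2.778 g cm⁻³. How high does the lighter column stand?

ρ_ref D = ρ (D + h) → h = D (ρ_ref − ρ)/ρ.
h = 127.5 km × (2.871 − 2.778)/2.778 = 4.27 km.

4.27 km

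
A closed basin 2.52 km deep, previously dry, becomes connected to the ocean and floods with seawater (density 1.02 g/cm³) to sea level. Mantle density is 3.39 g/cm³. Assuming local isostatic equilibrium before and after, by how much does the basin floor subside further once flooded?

After flooding the water column is d + s deep. Its weight must equal the weight of mantle displaced by the extra subsidence s: (d + s) ρ_w = s ρ_m.
s = d ρ_w / (ρ_m − ρ_w) = 2.52 km × 1.02/(3.39 − 1.02) = 1.08 km.

1.08 km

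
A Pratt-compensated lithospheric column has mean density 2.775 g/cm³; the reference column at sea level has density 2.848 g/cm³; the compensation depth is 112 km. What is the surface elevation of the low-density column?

ρ_ref D = ρ (D + h) → h = D (ρ_ref − ρ)/ρ.
h = 112 km × (2.848 − 2.775)/2.775 = 2.95 km.

2.95 km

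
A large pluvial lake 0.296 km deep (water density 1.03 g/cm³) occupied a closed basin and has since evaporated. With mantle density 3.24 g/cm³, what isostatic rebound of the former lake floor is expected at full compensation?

u = d ρ_w/ρ_m = 0.296 km × 1.03/3.24 = 0.0941 km.

0.0941 km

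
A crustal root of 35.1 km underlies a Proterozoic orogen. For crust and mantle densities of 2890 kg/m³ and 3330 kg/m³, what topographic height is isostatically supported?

5.34 km

In Airy isostatic equilibrium: ρ_c h = (ρ_m − ρ_c) r.
h = r (ρ_m − ρ_c) / ρ_c = 35.1 km × (3330 − 2890) / 2890 = 5.34 km.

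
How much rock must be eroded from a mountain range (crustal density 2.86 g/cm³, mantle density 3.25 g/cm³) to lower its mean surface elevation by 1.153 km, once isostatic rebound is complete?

Net drop Δ = e − u = e − e ρ_c/ρ_m = e (ρ_m − ρ_c)/ρ_m.
e = Δ ρ_m/(ρ_m − ρ_c) = 1.153 km × 3.25/0.39 = 9.61 km.

9.61 km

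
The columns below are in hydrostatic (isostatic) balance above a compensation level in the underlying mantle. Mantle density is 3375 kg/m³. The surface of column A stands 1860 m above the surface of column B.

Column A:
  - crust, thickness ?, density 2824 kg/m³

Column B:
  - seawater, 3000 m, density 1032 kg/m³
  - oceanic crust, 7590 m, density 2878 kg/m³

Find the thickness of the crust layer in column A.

31000 m

Take the compensation level at the base of the deeper column (depth z_c below the surface of column A) and equate Σ ρ_i t_i down to z_c; mantle fills any gap and the z_c terms cancel.
Column A: x×2824 + (z_c − 0 − x)×3375
Column B: 1860×0 + 3000×1032 + 7590×2878 + (z_c − 1860 − 10590)×3375
The z_c×3375 term appears on both sides and cancels. Collect the known terms of each column as K = Σ(ρt)_known − 3375 × (depth of known layers): K_A = 0 − 3375×0 = 0; K_B = 24940020 − 3375×(1860 + 10590) = −17078730.
Balance: K_A − x×(3375 − 2824) = K_B, so x = (K_A − K_B)/(3375 − 2824) = 17078700/551 = 31000 m.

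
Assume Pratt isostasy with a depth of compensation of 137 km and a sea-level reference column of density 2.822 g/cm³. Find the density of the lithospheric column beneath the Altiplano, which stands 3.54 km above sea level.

Pratt balance: ρ_ref D = ρ (D + h).
ρ = ρ_ref D/(D + h) = 2.822 × 137 km/(137 km + 3.54 km) = 2.75 g/cm³.

2.75 g/cm³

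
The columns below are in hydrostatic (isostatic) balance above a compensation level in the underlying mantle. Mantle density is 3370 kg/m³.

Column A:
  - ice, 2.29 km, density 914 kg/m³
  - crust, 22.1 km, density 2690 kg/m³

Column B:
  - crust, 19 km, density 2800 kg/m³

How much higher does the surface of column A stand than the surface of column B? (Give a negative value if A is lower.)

For any compensation level in the mantle, the mantle terms cancel and isostasy reduces to e = (Σt_A − Σt_B) − (Σ(ρt)_A − Σ(ρt)_B) / ρ_m.
Σt_A = 24.39 km; Σt_B = 19 km; Σ(ρt)_A = 61542.06; Σ(ρt)_B = 53200 (in km·kg/m³).
e = (24.39 − 19) − (61542.06 − 53200) / 3370 = 2.91 km.

2.91 km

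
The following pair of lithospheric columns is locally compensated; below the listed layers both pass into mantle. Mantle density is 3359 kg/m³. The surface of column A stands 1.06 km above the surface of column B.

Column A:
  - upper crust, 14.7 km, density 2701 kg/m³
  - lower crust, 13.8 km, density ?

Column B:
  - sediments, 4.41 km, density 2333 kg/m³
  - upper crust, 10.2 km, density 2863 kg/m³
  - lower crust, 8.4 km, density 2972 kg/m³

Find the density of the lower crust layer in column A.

2870 kg/m³

Take the compensation level at the base of the deeper column (depth z_c below the surface of column A) and equate Σ ρ_i t_i down to z_c; mantle fills any gap and the z_c terms cancel.
Column A: 14.7×2701 + 13.8×ρ + (z_c − 28.5)×3359
Column B: 1.06×0 + 4.41×2333 + 10.2×2863 + 8.4×2972 + (z_c − 1.06 − 23.01)×3359
The z_c×3359 term appears on both sides and cancels. Collect the known terms of each column as K = Σ(ρt)_known − 3359 × (depth of known layers): K_A = 39704.7 − 3359×28.5 = −56026.8; K_B = 64455.93 − 3359×(1.06 + 23.01) = −16395.2.
Balance: K_A + 13.8×ρ = K_B, so ρ = (K_B − K_A)/13.8 = 39631.6/13.8 = 2870 kg/m³.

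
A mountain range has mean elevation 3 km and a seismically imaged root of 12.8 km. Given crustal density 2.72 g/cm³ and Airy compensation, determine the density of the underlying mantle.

3.36 g/cm³

Airy balance: ρ_c h = (ρ_m − ρ_c) r → ρ_m = ρ_c (1 + h/r).
ρ_m = 2.72 × (1 + 3 km/12.8 km) = 3.36 g/cm³.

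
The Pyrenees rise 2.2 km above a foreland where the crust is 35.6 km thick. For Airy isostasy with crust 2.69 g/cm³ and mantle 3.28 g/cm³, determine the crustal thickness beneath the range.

47.8 km

Root depth r = h ρ_c / (ρ_m − ρ_c) = 2.2 km × 2.69 / 0.59 = 10.03 km.
Total thickness = T + h + r = 35.6 km + 2.2 km + 10.03 km = 47.8 km.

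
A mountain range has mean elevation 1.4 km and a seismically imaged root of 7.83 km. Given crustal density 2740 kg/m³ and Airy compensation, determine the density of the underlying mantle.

Airy balance: ρ_c h = (ρ_m − ρ_c) r → ρ_m = ρ_c (1 + h/r).
ρ_m = 2740 × (1 + 1.4 km/7.83 km) = 3230 kg/m³.

3230 kg/m³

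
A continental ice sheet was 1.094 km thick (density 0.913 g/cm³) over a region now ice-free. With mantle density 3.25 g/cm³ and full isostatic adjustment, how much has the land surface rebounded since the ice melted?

0.307 km

Removing the load lets mantle flow back in; uplift u satisfies ρ_ice t = ρ_m u.
u = t ρ_ice/ρ_m = 1.094 km × 0.913/3.25 = 0.307 km.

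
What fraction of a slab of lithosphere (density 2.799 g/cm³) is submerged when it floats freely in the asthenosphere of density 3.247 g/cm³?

86.2%

Submerged fraction = ρ_obj/ρ_fluid = 2.799/3.247 = 86.2%.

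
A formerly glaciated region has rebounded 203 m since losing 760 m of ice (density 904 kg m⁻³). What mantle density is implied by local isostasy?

3380 kg m⁻³

ρ_m = ρ_ice t / u = 904 × 760 m/203 m = 3380 kg m⁻³.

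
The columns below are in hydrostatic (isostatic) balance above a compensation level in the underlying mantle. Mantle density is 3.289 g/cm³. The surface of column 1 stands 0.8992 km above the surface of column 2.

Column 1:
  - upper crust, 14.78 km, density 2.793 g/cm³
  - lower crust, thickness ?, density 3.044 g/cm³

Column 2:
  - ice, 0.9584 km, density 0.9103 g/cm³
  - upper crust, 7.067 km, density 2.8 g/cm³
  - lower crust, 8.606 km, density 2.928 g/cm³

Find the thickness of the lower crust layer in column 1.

18.2 km

Take the compensation level at the base of the deeper column (depth z_c below the surface of column 1) and equate Σ ρ_i t_i down to z_c; mantle fills any gap and the z_c terms cancel.
Column 1: 14.78×2.793 + x×3.044 + (z_c − 14.78 − x)×3.289
Column 2: 0.8992×0 + 0.9584×0.9103 + 7.067×2.8 + 8.606×2.928 + (z_c − 0.8992 − 16.6314)×3.289
The z_c×3.289 term appears on both sides and cancels. Collect the known terms of each column as K = Σ(ρt)_known − 3.289 × (depth of known layers): K_1 = 41.28054 − 3.289×14.78 = −7.33088; K_2 = 45.8583995 − 3.289×(0.8992 + 16.6314) = −11.7997439.
Balance: K_1 − x×(3.289 − 3.044) = K_2, so x = (K_1 − K_2)/(3.289 − 3.044) = 4.46886/0.245 = 18.2 km.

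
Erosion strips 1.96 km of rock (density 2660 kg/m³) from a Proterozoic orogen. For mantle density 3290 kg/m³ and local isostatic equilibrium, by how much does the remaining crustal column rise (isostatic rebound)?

1.58 km

Unloading: uplift u = e ρ_c/ρ_m = 1.96 km × 2660/3290 = 1.58 km.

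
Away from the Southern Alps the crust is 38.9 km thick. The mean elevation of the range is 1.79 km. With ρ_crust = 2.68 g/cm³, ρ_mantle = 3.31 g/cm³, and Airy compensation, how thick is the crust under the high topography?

48.3 km

Root depth r = h ρ_c / (ρ_m − ρ_c) = 1.79 km × 2.68 / 0.63 = 7.615 km.
Total thickness = T + h + r = 38.9 km + 1.79 km + 7.615 km = 48.3 km.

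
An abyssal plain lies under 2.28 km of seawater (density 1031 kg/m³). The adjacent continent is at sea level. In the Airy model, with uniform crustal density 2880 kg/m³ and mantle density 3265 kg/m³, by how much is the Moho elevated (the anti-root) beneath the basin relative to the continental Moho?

10.9 km

Balancing pressure at the compensation depth: replacing crust with seawater at the top is compensated by replacing crust with mantle at the base: d (ρ_c − ρ_w) = a (ρ_m − ρ_c).
a = d (ρ_c − ρ_w)/(ρ_m − ρ_c) = 2.28 km × 1849/385 = 10.9 km.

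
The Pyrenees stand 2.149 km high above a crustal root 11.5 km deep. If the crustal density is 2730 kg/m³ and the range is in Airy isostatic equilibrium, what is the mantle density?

Airy balance: ρ_c h = (ρ_m − ρ_c) r → ρ_m = ρ_c (1 + h/r).
ρ_m = 2730 × (1 + 2.149 km/11.5 km) = 3240 kg/m³.

3240 kg/m³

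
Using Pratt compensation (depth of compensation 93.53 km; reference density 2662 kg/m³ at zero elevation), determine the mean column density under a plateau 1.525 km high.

Pratt balance: ρ_ref D = ρ (D + h).
ρ = ρ_ref D/(D + h) = 2662 × 93.53 km/(93.53 km + 1.525 km) = 2620 kg/m³.

2620 kg/m³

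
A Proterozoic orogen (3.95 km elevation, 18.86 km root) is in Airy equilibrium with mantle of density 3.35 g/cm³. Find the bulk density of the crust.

ρ_c h = (ρ_m − ρ_c) r → ρ_c (h + r) = ρ_m r → ρ_c = ρ_m r / (h + r).
ρ_c = 3.35 × 18.86 km / (3.95 km + 18.86 km) = 2.77 g/cm³.

2.77 g/cm³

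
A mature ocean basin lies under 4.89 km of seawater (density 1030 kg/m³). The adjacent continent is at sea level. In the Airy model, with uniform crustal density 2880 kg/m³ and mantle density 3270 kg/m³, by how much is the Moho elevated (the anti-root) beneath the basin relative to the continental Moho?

23.2 km

Balancing pressure at the compensation depth: replacing crust with seawater at the top is compensated by replacing crust with mantle at the base: d (ρ_c − ρ_w) = a (ρ_m − ρ_c).
a = d (ρ_c − ρ_w)/(ρ_m − ρ_c) = 4.89 km × 1850/390 = 23.2 km.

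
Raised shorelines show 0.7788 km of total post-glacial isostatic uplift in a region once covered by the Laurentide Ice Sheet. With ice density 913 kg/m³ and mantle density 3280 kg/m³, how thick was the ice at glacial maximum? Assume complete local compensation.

u = t ρ_ice/ρ_m → t = u ρ_m/ρ_ice = 0.7788 km × 3280/913 = 2.8 km.

2.8 km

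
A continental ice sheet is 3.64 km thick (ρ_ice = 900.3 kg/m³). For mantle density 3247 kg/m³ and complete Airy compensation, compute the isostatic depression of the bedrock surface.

1.01 km

For local isostatic compensation: the ice load ρ_ice t is balanced by mantle displaced below, ρ_m s.
s = t ρ_ice / ρ_m = 3.64 km × 900.3/3247 = 1.01 km.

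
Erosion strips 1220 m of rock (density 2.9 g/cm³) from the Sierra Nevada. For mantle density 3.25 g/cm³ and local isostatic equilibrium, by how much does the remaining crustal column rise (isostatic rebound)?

1090 m

Unloading: uplift u = e ρ_c/ρ_m = 1220 m × 2.9/3.25 = 1090 m.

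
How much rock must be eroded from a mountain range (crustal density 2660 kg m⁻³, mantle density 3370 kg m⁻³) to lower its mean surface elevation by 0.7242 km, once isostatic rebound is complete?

Net drop Δ = e − u = e − e ρ_c/ρ_m = e (ρ_m − ρ_c)/ρ_m.
e = Δ ρ_m/(ρ_m − ρ_c) = 0.7242 km × 3370/710 = 3.44 km.

3.44 km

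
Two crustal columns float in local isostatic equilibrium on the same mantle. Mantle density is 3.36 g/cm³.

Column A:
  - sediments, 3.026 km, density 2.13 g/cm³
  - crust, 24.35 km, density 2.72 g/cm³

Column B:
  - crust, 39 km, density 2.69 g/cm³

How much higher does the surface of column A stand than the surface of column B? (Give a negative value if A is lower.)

For any compensation level in the mantle, the mantle terms cancel and isostasy reduces to e = (Σt_A − Σt_B) − (Σ(ρt)_A − Σ(ρt)_B) / ρ_m.
Σt_A = 27.376 km; Σt_B = 39 km; Σ(ρt)_A = 72.67738; Σ(ρt)_B = 104.91 (in km·g/cm³).
e = (27.376 − 39) − (72.67738 − 104.91) / 3.36 = −2.03 km.

−2.03 km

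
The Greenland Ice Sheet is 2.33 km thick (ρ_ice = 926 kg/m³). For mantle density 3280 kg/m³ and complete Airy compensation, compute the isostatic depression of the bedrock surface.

0.658 km

By Archimedes' principle applied to the lithosphere: the ice load ρ_ice t is balanced by mantle displaced below, ρ_m s.
s = t ρ_ice / ρ_m = 2.33 km × 926/3280 = 0.658 km.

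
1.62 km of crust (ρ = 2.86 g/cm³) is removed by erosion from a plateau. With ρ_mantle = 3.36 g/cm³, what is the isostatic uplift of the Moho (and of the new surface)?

1.38 km

Unloading: uplift u = e ρ_c/ρ_m = 1.62 km × 2.86/3.36 = 1.38 km.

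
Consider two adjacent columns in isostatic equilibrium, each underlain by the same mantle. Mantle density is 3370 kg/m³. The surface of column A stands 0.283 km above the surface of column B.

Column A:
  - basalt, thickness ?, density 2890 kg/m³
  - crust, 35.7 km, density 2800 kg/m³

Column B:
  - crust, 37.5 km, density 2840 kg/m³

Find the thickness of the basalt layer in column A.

0.999 km

Take the compensation level at the base of the deeper column (depth z_c below the surface of column A) and equate Σ ρ_i t_i down to z_c; mantle fills any gap and the z_c terms cancel.
Column A: x×2890 + 35.7×2800 + (z_c − 35.7 − x)×3370
Column B: 0.283×0 + 37.5×2840 + (z_c − 0.283 − 37.5)×3370
The z_c×3370 term appears on both sides and cancels. Collect the known terms of each column as K = Σ(ρt)_known − 3370 × (depth of known layers): K_A = 99960 − 3370×35.7 = −20349; K_B = 106500 − 3370×(0.283 + 37.5) = −20828.71.
Balance: K_A − x×(3370 − 2890) = K_B, so x = (K_A − K_B)/(3370 − 2890) = 479.71/480 = 0.999 km.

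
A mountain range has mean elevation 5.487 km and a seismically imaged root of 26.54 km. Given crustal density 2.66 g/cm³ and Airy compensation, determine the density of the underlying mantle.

Airy balance: ρ_c h = (ρ_m − ρ_c) r → ρ_m = ρ_c (1 + h/r).
ρ_m = 2.66 × (1 + 5.487 km/26.54 km) = 3.21 g/cm³.

3.21 g/cm³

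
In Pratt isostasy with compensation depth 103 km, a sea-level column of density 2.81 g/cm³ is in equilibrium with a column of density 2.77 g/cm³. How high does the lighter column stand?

ρ_ref D = ρ (D + h) → h = D (ρ_ref − ρ)/ρ.
h = 103 km × (2.81 − 2.77)/2.77 = 1.49 km.

1.49 km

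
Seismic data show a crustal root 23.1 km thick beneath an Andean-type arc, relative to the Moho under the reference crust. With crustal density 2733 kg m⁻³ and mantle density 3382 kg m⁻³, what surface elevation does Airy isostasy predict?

Isostatic balance requires: ρ_c h = (ρ_m − ρ_c) r.
h = r (ρ_m − ρ_c) / ρ_c = 23.1 km × (3382 − 2733) / 2733 = 5.49 km.

5.49 km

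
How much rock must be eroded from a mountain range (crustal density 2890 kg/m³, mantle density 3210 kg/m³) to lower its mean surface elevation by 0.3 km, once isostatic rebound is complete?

Net drop Δ = e − u = e − e ρ_c/ρ_m = e (ρ_m − ρ_c)/ρ_m.
e = Δ ρ_m/(ρ_m − ρ_c) = 0.3 km × 3210/320 = 3.01 km.

3.01 km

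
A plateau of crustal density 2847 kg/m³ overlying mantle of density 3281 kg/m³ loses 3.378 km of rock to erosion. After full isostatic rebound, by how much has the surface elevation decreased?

0.447 km

Rebound u = e ρ_c/ρ_m = 3.378 km × 2847/3281 = 2.931 km.
Net surface drop = e − u = 3.378 km − 2.931 km = e (ρ_m − ρ_c)/ρ_m = 0.447 km.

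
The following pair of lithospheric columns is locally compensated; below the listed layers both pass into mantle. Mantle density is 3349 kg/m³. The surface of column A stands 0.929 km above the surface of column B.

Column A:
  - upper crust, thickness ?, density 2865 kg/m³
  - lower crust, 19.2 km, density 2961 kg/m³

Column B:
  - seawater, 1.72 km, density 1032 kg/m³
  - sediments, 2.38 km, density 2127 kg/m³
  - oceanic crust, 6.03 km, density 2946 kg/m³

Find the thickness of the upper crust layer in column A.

10.3 km

Take the compensation level at the base of the deeper column (depth z_c below the surface of column A) and equate Σ ρ_i t_i down to z_c; mantle fills any gap and the z_c terms cancel.
Column A: x×2865 + 19.2×2961 + (z_c − 19.2 − x)×3349
Column B: 0.929×0 + 1.72×1032 + 2.38×2127 + 6.03×2946 + (z_c − 0.929 − 10.13)×3349
The z_c×3349 term appears on both sides and cancels. Collect the known terms of each column as K = Σ(ρt)_known − 3349 × (depth of known layers): K_A = 56851.2 − 3349×19.2 = −7449.6; K_B = 24601.68 − 3349×(0.929 + 10.13) = −12434.911.
Balance: K_A − x×(3349 − 2865) = K_B, so x = (K_A − K_B)/(3349 − 2865) = 4985.31/484 = 10.3 km.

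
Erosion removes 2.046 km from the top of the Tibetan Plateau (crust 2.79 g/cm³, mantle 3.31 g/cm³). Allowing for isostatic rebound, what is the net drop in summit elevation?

Rebound u = e ρ_c/ρ_m = 2.046 km × 2.79/3.31 = 1.725 km.
Net surface drop = e − u = 2.046 km − 1.725 km = e (ρ_m − ρ_c)/ρ_m = 0.321 km.

0.321 km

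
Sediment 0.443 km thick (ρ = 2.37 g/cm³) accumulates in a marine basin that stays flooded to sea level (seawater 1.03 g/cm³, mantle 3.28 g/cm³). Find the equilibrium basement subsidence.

0.264 km

Submarine loading: the sediment displaces seawater, and the subsidence is in turn flooded, so s (ρ_m − ρ_w) = t (ρ_sed − ρ_w).
s = 0.443 km × (2.37 − 1.03) / (3.28 − 1.03) = 0.264 km.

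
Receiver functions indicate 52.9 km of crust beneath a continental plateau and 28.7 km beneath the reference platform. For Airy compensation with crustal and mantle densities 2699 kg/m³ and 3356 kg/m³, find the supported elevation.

4.74 km

Excess crust Δ = 52.9 km − 28.7 km = 24.2 km, split between elevation h and root r with h + r = Δ.
Airy balance ρ_c h = (ρ_m − ρ_c) r gives r = h ρ_c/(ρ_m − ρ_c), so h (1 + ρ_c/(ρ_m − ρ_c)) = Δ, i.e. h = Δ (ρ_m − ρ_c)/ρ_m.
h = 24.2 km × 657/3356 = 4.74 km.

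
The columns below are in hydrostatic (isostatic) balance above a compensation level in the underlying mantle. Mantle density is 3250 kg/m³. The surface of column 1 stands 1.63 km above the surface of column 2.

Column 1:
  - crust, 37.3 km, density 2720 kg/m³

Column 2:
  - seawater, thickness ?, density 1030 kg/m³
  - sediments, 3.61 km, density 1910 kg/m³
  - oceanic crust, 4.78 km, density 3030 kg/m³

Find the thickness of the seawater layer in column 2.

Take the compensation level at the base of the deeper column (depth z_c below the surface of column 1) and equate Σ ρ_i t_i down to z_c; mantle fills any gap and the z_c terms cancel.
Column 1: 37.3×2720 + (z_c − 37.3)×3250
Column 2: 1.63×0 + x×1030 + 3.61×1910 + 4.78×3030 + (z_c − 1.63 − 8.39 − x)×3250
The z_c×3250 term appears on both sides and cancels. Collect the known terms of each column as K = Σ(ρt)_known − 3250 × (depth of known layers): K_1 = 101456 − 3250×37.3 = −19769; K_2 = 21378.5 − 3250×(1.63 + 8.39) = −11186.5.
Balance: K_1 = K_2 − x×(3250 − 1030), so x = (K_2 − K_1)/(3250 − 1030) = 8582.5/2220 = 3.87 km.

3.87 km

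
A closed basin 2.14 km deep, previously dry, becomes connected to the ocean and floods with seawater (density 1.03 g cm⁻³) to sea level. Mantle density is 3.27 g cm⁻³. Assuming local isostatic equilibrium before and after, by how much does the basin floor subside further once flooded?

0.984 km

After flooding the water column is d + s deep. Its weight must equal the weight of mantle displaced by the extra subsidence s: (d + s) ρ_w = s ρ_m.
s = d ρ_w / (ρ_m − ρ_w) = 2.14 km × 1.03/(3.27 − 1.03) = 0.984 km.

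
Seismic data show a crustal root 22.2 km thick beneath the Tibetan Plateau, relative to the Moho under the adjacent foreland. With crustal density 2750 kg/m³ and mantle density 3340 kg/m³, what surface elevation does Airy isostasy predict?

By Archimedes' principle applied to the lithosphere: ρ_c h = (ρ_m − ρ_c) r.
h = r (ρ_m − ρ_c) / ρ_c = 22.2 km × (3340 − 2750) / 2750 = 4.76 km.

4.76 km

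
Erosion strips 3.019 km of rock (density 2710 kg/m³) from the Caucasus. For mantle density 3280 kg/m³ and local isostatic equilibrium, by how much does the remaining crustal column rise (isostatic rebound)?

2.49 km

Unloading: uplift u = e ρ_c/ρ_m = 3.019 km × 2710/3280 = 2.49 km.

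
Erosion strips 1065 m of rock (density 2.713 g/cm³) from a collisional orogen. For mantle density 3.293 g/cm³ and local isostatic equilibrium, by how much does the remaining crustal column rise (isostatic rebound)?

Unloading: uplift u = e ρ_c/ρ_m = 1065 m × 2.713/3.293 = 877 m.

877 m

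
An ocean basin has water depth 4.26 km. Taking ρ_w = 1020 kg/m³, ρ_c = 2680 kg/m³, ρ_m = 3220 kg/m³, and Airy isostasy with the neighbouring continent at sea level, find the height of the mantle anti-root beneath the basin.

13.1 km

In Airy isostatic equilibrium: replacing crust with seawater at the top is compensated by replacing crust with mantle at the base: d (ρ_c − ρ_w) = a (ρ_m − ρ_c).
a = d (ρ_c − ρ_w)/(ρ_m − ρ_c) = 4.26 km × 1660/540 = 13.1 km.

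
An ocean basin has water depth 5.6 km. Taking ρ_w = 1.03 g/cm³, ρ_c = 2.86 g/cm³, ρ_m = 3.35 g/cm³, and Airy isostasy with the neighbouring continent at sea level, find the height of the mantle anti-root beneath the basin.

20.9 km

Isostatic balance requires: replacing crust with seawater at the top is compensated by replacing crust with mantle at the base: d (ρ_c − ρ_w) = a (ρ_m − ρ_c).
a = d (ρ_c − ρ_w)/(ρ_m − ρ_c) = 5.6 km × 1.83/0.49 = 20.9 km.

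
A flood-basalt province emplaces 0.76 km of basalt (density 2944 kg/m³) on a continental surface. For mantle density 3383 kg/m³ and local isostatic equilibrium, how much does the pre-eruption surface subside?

0.661 km

Subaerial loading: s = t ρ_load / ρ_m.
s = 0.76 km × 2944/3383 = 0.661 km.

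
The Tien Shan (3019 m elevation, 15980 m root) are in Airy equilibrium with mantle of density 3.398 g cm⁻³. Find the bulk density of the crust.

ρ_c h = (ρ_m − ρ_c) r → ρ_c (h + r) = ρ_m r → ρ_c = ρ_m r / (h + r).
ρ_c = 3.398 × 15980 m / (3019 m + 15980 m) = 2.86 g cm⁻³.

2.86 g cm⁻³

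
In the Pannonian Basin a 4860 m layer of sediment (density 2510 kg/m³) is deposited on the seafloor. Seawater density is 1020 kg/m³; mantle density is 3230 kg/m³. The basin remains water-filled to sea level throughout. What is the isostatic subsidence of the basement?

3280 m

Submarine loading: the sediment displaces seawater, and the subsidence is in turn flooded, so s (ρ_m − ρ_w) = t (ρ_sed − ρ_w).
s = 4860 m × (2510 − 1020) / (3230 − 1020) = 3280 m.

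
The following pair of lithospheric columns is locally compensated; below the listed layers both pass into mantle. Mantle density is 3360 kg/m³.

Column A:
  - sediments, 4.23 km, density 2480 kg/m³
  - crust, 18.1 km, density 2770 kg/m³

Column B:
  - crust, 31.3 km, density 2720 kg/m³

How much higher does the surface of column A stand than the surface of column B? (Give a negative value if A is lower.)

For any compensation level in the mantle, the mantle terms cancel and isostasy reduces to e = (Σt_A − Σt_B) − (Σ(ρt)_A − Σ(ρt)_B) / ρ_m.
Σt_A = 22.33 km; Σt_B = 31.3 km; Σ(ρt)_A = 60627.4; Σ(ρt)_B = 85136 (in km·kg/m³).
e = (22.33 − 31.3) − (60627.4 − 85136) / 3360 = −1.68 km.

−1.68 km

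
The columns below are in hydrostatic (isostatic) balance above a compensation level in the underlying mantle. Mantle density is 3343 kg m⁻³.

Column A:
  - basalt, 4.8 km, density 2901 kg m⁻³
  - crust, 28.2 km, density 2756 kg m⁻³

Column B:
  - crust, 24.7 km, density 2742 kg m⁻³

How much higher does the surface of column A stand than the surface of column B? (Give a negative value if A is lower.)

For any compensation level in the mantle, the mantle terms cancel and isostasy reduces to e = (Σt_A − Σt_B) − (Σ(ρt)_A − Σ(ρt)_B) / ρ_m.
Σt_A = 33 km; Σt_B = 24.7 km; Σ(ρt)_A = 91644; Σ(ρt)_B = 67727.4 (in km·kg m⁻³).
e = (33 − 24.7) − (91644 − 67727.4) / 3343 = 1.15 km.

1.15 km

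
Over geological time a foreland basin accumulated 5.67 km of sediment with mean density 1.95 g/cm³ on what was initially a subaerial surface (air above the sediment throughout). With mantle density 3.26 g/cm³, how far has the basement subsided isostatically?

3.39 km

Subaerial load: s = t ρ_sed / ρ_m = 5.67 km × 1.95/3.26 = 3.39 km.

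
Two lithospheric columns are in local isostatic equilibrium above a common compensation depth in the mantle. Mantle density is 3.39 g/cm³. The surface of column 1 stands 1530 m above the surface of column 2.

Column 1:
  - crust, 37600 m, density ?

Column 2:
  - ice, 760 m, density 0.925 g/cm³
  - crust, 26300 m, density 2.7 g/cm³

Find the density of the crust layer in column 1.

Take the compensation level at the base of the deeper column (depth z_c below the surface of column 1) and equate Σ ρ_i t_i down to z_c; mantle fills any gap and the z_c terms cancel.
Column 1: 37600×ρ + (z_c − 37600)×3.39
Column 2: 1530×0 + 760×0.925 + 26300×2.7 + (z_c − 1530 − 27060)×3.39
The z_c×3.39 term appears on both sides and cancels. Collect the known terms of each column as K = Σ(ρt)_known − 3.39 × (depth of known layers): K_1 = 0 − 3.39×37600 = −127464; K_2 = 71713 − 3.39×(1530 + 27060) = −25207.1.
Balance: K_1 + 37600×ρ = K_2, so ρ = (K_2 − K_1)/37600 = 102257/37600 = 2.72 g/cm³.

2.72 g/cm³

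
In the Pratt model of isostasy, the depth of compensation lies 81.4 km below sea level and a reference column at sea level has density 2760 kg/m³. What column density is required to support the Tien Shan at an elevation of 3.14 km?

2660 kg/m³

Pratt balance: ρ_ref D = ρ (D + h).
ρ = ρ_ref D/(D + h) = 2760 × 81.4 km/(81.4 km + 3.14 km) = 2660 kg/m³.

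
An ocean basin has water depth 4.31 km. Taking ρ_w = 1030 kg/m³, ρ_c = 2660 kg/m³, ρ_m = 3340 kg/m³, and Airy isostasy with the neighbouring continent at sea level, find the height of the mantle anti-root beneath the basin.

Equating mass per unit area of the two columns: replacing crust with seawater at the top is compensated by replacing crust with mantle at the base: d (ρ_c − ρ_w) = a (ρ_m − ρ_c).
a = d (ρ_c − ρ_w)/(ρ_m − ρ_c) = 4.31 km × 1630/680 = 10.3 km.

10.3 km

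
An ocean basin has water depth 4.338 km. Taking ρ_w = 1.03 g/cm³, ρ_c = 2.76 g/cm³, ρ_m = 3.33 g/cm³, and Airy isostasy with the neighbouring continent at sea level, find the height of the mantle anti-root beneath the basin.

Balancing pressure at the compensation depth: replacing crust with seawater at the top is compensated by replacing crust with mantle at the base: d (ρ_c − ρ_w) = a (ρ_m − ρ_c).
a = d (ρ_c − ρ_w)/(ρ_m − ρ_c) = 4.338 km × 1.73/0.57 = 13.2 km.

13.2 km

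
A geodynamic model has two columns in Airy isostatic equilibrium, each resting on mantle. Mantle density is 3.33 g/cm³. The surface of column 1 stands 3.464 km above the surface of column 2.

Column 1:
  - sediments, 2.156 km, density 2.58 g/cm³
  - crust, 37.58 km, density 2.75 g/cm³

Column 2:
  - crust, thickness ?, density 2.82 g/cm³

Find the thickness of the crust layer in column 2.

Take the compensation level at the base of the deeper column (depth z_c below the surface of column 1) and equate Σ ρ_i t_i down to z_c; mantle fills any gap and the z_c terms cancel.
Column 1: 2.156×2.58 + 37.58×2.75 + (z_c − 39.736)×3.33
Column 2: 3.464×0 + x×2.82 + (z_c − 3.464 − 0 − x)×3.33
The z_c×3.33 term appears on both sides and cancels. Collect the known terms of each column as K = Σ(ρt)_known − 3.33 × (depth of known layers): K_1 = 108.90748 − 3.33×39.736 = −23.4134; K_2 = 0 − 3.33×(3.464 + 0) = −11.53512.
Balance: K_1 = K_2 − x×(3.33 − 2.82), so x = (K_2 − K_1)/(3.33 − 2.82) = 11.8783/0.51 = 23.3 km.

23.3 km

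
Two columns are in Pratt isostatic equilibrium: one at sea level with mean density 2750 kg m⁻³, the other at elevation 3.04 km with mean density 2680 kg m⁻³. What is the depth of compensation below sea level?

116 km

ρ_ref D = ρ (D + h) → D (ρ_ref − ρ) = ρ h.
D = ρ h/(ρ_ref − ρ) = 2680 × 3.04 km/(2750 − 2680) = 116 km.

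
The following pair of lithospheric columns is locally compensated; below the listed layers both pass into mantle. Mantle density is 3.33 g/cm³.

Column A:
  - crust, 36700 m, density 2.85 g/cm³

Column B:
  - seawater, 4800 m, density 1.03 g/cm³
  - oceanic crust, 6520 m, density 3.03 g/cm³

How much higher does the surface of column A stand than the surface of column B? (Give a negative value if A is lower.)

For any compensation level in the mantle, the mantle terms cancel and isostasy reduces to e = (Σt_A − Σt_B) − (Σ(ρt)_A − Σ(ρt)_B) / ρ_m.
Σt_A = 36700 m; Σt_B = 11320 m; Σ(ρt)_A = 104595; Σ(ρt)_B = 24699.6 (in m·g/cm³).
e = (36700 − 11320) − (104595 − 24699.6) / 3.33 = 1390 m.

1390 m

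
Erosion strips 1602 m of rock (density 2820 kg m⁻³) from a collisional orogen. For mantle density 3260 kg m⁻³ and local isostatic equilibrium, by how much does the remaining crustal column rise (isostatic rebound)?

Unloading: uplift u = e ρ_c/ρ_m = 1602 m × 2820/3260 = 1390 m.

1390 m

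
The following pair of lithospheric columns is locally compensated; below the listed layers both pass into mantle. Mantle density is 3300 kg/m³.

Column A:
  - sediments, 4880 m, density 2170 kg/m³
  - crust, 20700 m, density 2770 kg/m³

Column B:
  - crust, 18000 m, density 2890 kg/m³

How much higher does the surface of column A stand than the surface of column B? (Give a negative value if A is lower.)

For any compensation level in the mantle, the mantle terms cancel and isostasy reduces to e = (Σt_A − Σt_B) − (Σ(ρt)_A − Σ(ρt)_B) / ρ_m.
Σt_A = 25580 m; Σt_B = 18000 m; Σ(ρt)_A = 67928600; Σ(ρt)_B = 52020000 (in m·kg/m³).
e = (25580 − 18000) − (67928600 − 52020000) / 3300 = 2760 m.

2760 m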